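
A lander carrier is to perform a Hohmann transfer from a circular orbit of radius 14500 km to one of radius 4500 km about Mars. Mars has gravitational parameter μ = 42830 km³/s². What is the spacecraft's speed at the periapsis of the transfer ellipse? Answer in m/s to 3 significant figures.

v = 3810 m/s

Transfer-ellipse semi-major axis a_t = (r₁ + r₂)/2 = (14500 + 4500)/2 = 9500 km.
The periapsis of the transfer ellipse is at r = 4500 km.
Vis-viva: v = √[μ(2/r − 1/a_t)] = √[42830 × (2/4500 − 1/9500)] = 3.811 km/s.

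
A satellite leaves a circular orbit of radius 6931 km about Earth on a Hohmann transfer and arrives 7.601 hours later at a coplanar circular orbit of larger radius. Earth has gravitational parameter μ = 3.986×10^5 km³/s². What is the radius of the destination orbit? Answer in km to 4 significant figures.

Transfer time t = 7.601 hours = 27363.6 s, and t = π√(a_t³/μ).
So a_t = (μ t²/π²)^(1/3) = (3.986×10^5 × (27363.6)² / π²)^(1/3) = 31155 km.
Since a_t = (r₁ + r₂)/2, r₂ = 2a_t − r₁ = 2×31155 − 6931 = 55379 km.

r₂ = 55380 km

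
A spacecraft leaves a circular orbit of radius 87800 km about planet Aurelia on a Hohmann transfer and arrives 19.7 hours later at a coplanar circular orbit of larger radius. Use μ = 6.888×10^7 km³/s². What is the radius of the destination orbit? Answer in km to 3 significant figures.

r₂ = 5.67×10^5 km

Transfer time t = 19.7 hours = 70920 s, and t = π√(a_t³/μ).
So a_t = (μ t²/π²)^(1/3) = (6.888×10^7 × (70920)² / π²)^(1/3) = 3.2742×10^5 km.
Since a_t = (r₁ + r₂)/2, r₂ = 2a_t − r₁ = 2×3.2742×10^5 − 87800 = 5.6704×10^5 km.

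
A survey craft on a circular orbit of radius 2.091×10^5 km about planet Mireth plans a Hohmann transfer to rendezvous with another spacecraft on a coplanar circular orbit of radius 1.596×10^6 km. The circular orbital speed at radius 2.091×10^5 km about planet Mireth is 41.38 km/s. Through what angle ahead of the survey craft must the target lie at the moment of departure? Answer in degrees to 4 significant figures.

φ = 103.5°

From the circular-orbit relation v² = μ/r at r = 2.091×10^5 km: μ = v²r = (41.38)² × 2.091×10^5 = 3.58043×10^8 km³/s².
The Hohmann ellipse has a_t = (r₁ + r₂)/2 = 9.0255×10^5 km.
The half-period of the transfer ellipse is t = π√(a_t³/μ) = 1.424×10^5 s.
The target's mean motion on its circular orbit is ω₂ = √(μ/r₂³) = 9.385×10^-6 rad/s.
Angle swept by the target during transfer: ω₂·t = 1.336 rad = 76.547°.
The survey craft traverses 180° on the transfer ellipse, so the target must lead by 180° − 76.547° = 103.5°.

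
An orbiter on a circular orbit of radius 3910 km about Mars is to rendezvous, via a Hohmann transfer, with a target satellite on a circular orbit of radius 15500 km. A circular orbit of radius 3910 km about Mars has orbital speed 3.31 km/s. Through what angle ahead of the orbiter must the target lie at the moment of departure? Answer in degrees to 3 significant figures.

φ = 90.8°

From the circular-orbit relation v² = μ/r at r = 3910 km: μ = v²r = (3.31)² × 3910 = 42838.4 km³/s².
Semi-major axis of the transfer orbit: a_t = (3910 + 15500)/2 = 9705 km.
The half-period of the transfer ellipse is t = π√(a_t³/μ) = 14512.0 s.
The target's mean motion on its circular orbit is ω₂ = √(μ/r₂³) = 1.07255×10^-4 rad/s.
Angle swept by the target during transfer: ω₂·t = 1.5565 rad = 89.18°.
Arrival is 180° from departure on the ellipse, so φ = 180° − 89.18° = 90.8°.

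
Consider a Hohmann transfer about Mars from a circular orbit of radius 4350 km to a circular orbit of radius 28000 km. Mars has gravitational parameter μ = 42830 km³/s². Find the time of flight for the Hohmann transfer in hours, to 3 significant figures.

t = 8.67 hours

Transfer-ellipse semi-major axis a_t = (r₁ + r₂)/2 = (4350 + 28000)/2 = 16175 km.
By Kepler's third law the transfer-orbit period is T = 2π√(a_t³/μ), so t = T/2 = 31228 s.
Converting: 31228 s ÷ 3600 s/hour = 8.67 hours.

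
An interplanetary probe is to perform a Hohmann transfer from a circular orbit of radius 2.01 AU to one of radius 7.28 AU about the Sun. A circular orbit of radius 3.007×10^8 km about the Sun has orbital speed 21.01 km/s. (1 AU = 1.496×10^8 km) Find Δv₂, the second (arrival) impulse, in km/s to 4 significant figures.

From the circular-orbit relation v² = μ/r at r = 3.007×10^8 km: μ = v²r = (21.01)² × 3.007×10^8 = 1.32735×10^11 km³/s².
In km: r₁ = 2.01 × 1.496×10^8 = 3.00696×10^8 km; r₂ = 7.28 × 1.496×10^8 = 1.089088×10^9 km.
Semi-major axis of the transfer orbit: a_t = (3.00696×10^8 + 1.089088×10^9)/2 = 6.94892×10^8 km.
Circular speed at r = 1.089088×10^9 km: v_c = √(μ/r) = 11.04 km/s.
Transfer-orbit speed at the same r (vis-viva, a = a_t): v_t = √[μ(2/r − 1/a_t)] = 7.262 km/s.
Δv₂ = |v_t − v_c| = |7.262 − 11.04| = 3.778 km/s.

Δv₂ = 3.778 km/s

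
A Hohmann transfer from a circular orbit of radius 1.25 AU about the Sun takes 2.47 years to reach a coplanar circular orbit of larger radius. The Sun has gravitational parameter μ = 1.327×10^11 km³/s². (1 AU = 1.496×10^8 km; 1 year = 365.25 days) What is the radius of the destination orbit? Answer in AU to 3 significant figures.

r₂ = 4.55 AU

In km: r₁ = 1.25 × 1.496×10^8 = 1.870×10^8 km.
Transfer time t = 2.47 years × 365.25 × 86400 s = 7.7947272×10^7 s, and t = π√(a_t³/μ).
So a_t = (μ t²/π²)^(1/3) = (1.327×10^11 × (7.7947272×10^7)² / π²)^(1/3) = 4.3390×10^8 km.
Since a_t = (r₁ + r₂)/2, r₂ = 2a_t − r₁ = 2×4.3390×10^8 − 1.870×10^8 = 6.808×10^8 km.
In AU: r₂ = 6.808×10^8 / 1.496×10^8 = 4.55 AU.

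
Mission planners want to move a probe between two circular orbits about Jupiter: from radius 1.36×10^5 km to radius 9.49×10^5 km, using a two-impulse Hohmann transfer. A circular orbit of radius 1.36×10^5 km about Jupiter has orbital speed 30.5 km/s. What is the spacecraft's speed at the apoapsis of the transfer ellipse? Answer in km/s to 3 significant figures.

v = 5.78 km/s

From the circular-orbit relation v² = μ/r at r = 1.36×10^5 km: μ = v²r = (30.5)² × 1.36×10^5 = 1.26514×10^8 km³/s².
Semi-major axis of the transfer orbit: a_t = (1.360×10^5 + 9.490×10^5)/2 = 5.425×10^5 km.
At apoapsis, r = 9.490×10^5 km.
Vis-viva: v = √[μ(2/r − 1/a_t)] = √[1.26514×10^8 × (2/9.490×10^5 − 1/5.425×10^5)] = 5.781 km/s.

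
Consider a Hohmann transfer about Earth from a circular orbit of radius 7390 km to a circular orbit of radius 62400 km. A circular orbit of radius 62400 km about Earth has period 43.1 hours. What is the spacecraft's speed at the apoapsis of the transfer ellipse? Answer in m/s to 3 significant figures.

v = 1160 m/s

From Kepler's third law T² = 4π²r³/μ at r = 62400 km, T = 43.1 hours = 43.1 × 3600 s = 1.5516×10^5 s: μ = 4π²r³/T² = 3.98432×10^5 km³/s².
Semi-major axis of the transfer orbit: a_t = (7390 + 62400)/2 = 34895 km.
The apoapsis of the transfer ellipse is at r = 62400 km.
Applying v² = μ(2/r − 1/a_t): v = 1.163 km/s.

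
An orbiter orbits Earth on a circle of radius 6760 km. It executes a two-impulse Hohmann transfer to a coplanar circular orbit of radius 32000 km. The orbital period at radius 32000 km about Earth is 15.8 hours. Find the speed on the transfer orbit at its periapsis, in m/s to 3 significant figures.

v = 9880 m/s

From Kepler's third law T² = 4π²r³/μ at r = 32000 km, T = 15.8 hours = 15.8 × 3600 s = 56880 s: μ = 4π²r³/T² = 3.99844×10^5 km³/s².
Transfer-ellipse semi-major axis a_t = (r₁ + r₂)/2 = (6760 + 32000)/2 = 19380 km.
The periapsis of the transfer ellipse is at r = 6760 km.
Applying v² = μ(2/r − 1/a_t): v = 9.883 km/s.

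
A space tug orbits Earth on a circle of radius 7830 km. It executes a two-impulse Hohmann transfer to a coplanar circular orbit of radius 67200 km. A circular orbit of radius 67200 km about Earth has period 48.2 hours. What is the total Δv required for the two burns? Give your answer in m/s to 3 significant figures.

From Kepler's third law T² = 4π²r³/μ at r = 67200 km, T = 48.2 hours = 48.2 × 3600 s = 1.7352×10^5 s: μ = 4π²r³/T² = 3.97895×10^5 km³/s².
The Hohmann ellipse has a_t = (r₁ + r₂)/2 = 37515 km.
At r₁ the circular-orbit speed is v₁ = √(μ/r₁) = 7.129 km/s.
Transfer-orbit speed at r₁ (v² = μ(2/r − 1/a)): v_p = √[μ(2/r₁ − 1/a_t)] = 9.541 km/s.
First burn Δv₁ = |v_p − v₁| = 2.412 km/s.
At r₂, v₂ = √(μ/r₂) = 2.4333 km/s.
Transfer-orbit speed at r₂: v_a = √[μ(2/r₂ − 1/a_t)] = 1.1117 km/s.
Second burn Δv₂ = |v₂ − v_a| = 1.322 km/s.
Δv = Δv₁ + Δv₂ = 2.412 + 1.322 = 3.734 km/s.

Δv = 3730 m/s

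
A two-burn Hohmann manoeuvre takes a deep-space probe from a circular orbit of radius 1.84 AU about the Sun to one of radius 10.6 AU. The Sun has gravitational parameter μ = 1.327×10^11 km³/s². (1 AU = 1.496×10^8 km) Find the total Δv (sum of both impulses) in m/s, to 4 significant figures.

In km: r₁ = 1.84 × 1.496×10^8 = 2.75264×10^8 km; r₂ = 10.6 × 1.496×10^8 = 1.58576×10^9 km.
Transfer-ellipse semi-major axis a_t = (r₁ + r₂)/2 = (2.75264×10^8 + 1.58576×10^9)/2 = 9.30512×10^8 km.
Circular speed at r₁: v₁ = √(μ/r₁) = √(1.327×10^11/2.75264×10^8) = 21.9564 km/s.
Transfer-orbit speed at r₁ (v² = μ(2/r − 1/a)): v_p = √[μ(2/r₁ − 1/a_t)] = 28.6628 km/s.
First burn Δv₁ = |v_p − v₁| = 6.706 km/s.
At r₂, v₂ = √(μ/r₂) = 9.1478 km/s.
Transfer-orbit speed at r₂: v_a = √[μ(2/r₂ − 1/a_t)] = 4.9754 km/s.
Second burn Δv₂ = |v₂ − v_a| = 4.172 km/s.
Δv = Δv₁ + Δv₂ = 6.706 + 4.172 = 10.88 km/s.

Δv = 10880 m/s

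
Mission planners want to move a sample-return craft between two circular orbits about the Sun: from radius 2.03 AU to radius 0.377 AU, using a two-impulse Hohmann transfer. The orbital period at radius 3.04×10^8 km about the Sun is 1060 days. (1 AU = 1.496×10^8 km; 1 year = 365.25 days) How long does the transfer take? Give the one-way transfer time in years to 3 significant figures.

t = 0.661 years

From Kepler's third law T² = 4π²r³/μ at r = 3.04×10^8 km, T = 1060 days = 1060 × 86400 s = 9.1584×10^7 s: μ = 4π²r³/T² = 1.32233×10^11 km³/s².
In km: r₁ = 2.03 × 1.496×10^8 = 3.03688×10^8 km; r₂ = 0.377 × 1.496×10^8 = 5.63992×10^7 km.
The Hohmann ellipse has a_t = (r₁ + r₂)/2 = 1.800436×10^8 km.
Half the transfer-orbit period gives t = π√(a_t³/μ) = 2.087×10^7 s.
Converting: 2.087×10^7 s ÷ 3.15576×10^7 s/year (365.25 × 86400) = 0.661 years.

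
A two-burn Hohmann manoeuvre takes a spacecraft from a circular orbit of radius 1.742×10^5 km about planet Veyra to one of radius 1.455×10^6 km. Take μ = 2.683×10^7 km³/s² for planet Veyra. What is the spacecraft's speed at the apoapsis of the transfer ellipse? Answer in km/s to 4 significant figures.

Transfer-ellipse semi-major axis a_t = (r₁ + r₂)/2 = (1.742×10^5 + 1.455×10^6)/2 = 8.146×10^5 km.
At apoapsis, r = 1.455×10^6 km.
Applying v² = μ(2/r − 1/a_t): v = 1.986 km/s.

v = 1.986 km/s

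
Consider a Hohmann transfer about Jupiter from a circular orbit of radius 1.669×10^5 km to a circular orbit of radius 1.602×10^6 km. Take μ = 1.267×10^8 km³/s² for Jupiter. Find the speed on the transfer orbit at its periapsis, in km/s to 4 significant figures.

v = 37.08 km/s

Transfer-ellipse semi-major axis a_t = (r₁ + r₂)/2 = (1.669×10^5 + 1.602×10^6)/2 = 8.8445×10^5 km.
At periapsis, r = 1.669×10^5 km.
Vis-viva: v = √[μ(2/r − 1/a_t)] = √[1.267×10^8 × (2/1.669×10^5 − 1/8.8445×10^5)] = 37.08 km/s.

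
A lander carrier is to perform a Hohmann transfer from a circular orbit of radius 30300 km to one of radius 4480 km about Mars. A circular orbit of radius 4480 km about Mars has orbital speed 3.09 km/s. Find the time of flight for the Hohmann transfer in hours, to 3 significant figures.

From the circular-orbit relation v² = μ/r at r = 4480 km: μ = v²r = (3.09)² × 4480 = 42775.5 km³/s².
The Hohmann ellipse has a_t = (r₁ + r₂)/2 = 17390 km.
Transfer time t = π√(a_t³/μ) = π√((17390)³ / 42775.5) = 34834 s.
Converting: 34834 s ÷ 3600 s/hour = 9.68 hours.

t = 9.68 hours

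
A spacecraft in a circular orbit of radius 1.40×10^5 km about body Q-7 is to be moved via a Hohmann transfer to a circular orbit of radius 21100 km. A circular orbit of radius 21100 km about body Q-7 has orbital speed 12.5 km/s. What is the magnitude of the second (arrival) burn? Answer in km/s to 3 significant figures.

Δv₂ = 3.98 km/s

From the circular-orbit relation v² = μ/r at r = 21100 km: μ = v²r = (12.5)² × 21100 = 3.29688×10^6 km³/s².
The Hohmann ellipse has a_t = (r₁ + r₂)/2 = 80550 km.
On the circular orbit at r = 21100 km, v_c = √(μ/r) = 12.500 km/s.
Transfer-orbit speed at the same r (vis-viva, a = a_t): v_t = √[μ(2/r − 1/a_t)] = 16.479 km/s.
Δv₂ = |v_t − v_c| = |16.479 − 12.500| = 3.979 km/s.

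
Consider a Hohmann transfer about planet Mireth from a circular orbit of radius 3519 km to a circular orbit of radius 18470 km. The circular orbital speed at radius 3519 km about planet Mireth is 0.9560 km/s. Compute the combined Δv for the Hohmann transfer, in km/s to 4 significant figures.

Δv = 0.4643 km/s

From the circular-orbit relation v² = μ/r at r = 3519 km: μ = v²r = (0.9560)² × 3519 = 3216.14 km³/s².
The Hohmann ellipse has a_t = (r₁ + r₂)/2 = 10994.5 km.
Circular speed at r₁: v₁ = √(μ/r₁) = √(3216.14/3519) = 0.95600 km/s.
On the transfer ellipse at r₁, vis-viva equation gives v_p = √[μ(2/r₁ − 1/a_t)] = 1.2391 km/s.
First burn Δv₁ = |v_p − v₁| = 0.2831 km/s.
Circular speed at r₂: v₂ = √(μ/r₂) = 0.4173 km/s.
Transfer-orbit speed at r₂: v_a = √[μ(2/r₂ − 1/a_t)] = 0.2361 km/s.
Second burn Δv₂ = |v₂ − v_a| = 0.1812 km/s.
Δv = Δv₁ + Δv₂ = 0.2831 + 0.1812 = 0.4643 km/s.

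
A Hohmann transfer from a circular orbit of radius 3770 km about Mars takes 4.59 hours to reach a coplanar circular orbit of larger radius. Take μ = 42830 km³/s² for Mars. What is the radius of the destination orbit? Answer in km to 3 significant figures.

r₂ = 17400 km

Transfer time t = 4.59 hours = 16524 s, and t = π√(a_t³/μ).
So a_t = (μ t²/π²)^(1/3) = (42830 × (16524)² / π²)^(1/3) = 10582 km.
Since a_t = (r₁ + r₂)/2, r₂ = 2a_t − r₁ = 2×10582 − 3770 = 17394 km.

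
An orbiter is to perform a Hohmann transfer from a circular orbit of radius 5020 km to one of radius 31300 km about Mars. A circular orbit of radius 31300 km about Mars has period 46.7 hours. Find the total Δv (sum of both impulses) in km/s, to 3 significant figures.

Δv = 1.47 km/s

From Kepler's third law T² = 4π²r³/μ at r = 31300 km, T = 46.7 hours = 46.7 × 3600 s = 1.6812×10^5 s: μ = 4π²r³/T² = 42830.6 km³/s².
Transfer-ellipse semi-major axis a_t = (r₁ + r₂)/2 = (5020 + 31300)/2 = 18160 km.
Circular speed at r₁: v₁ = √(μ/r₁) = √(42830.6/5020) = 2.92096 km/s.
Transfer-orbit speed at r₁ (v² = μ(2/r − 1/a)): v_p = √[μ(2/r₁ − 1/a_t)] = 3.83477 km/s.
First burn Δv₁ = |v_p − v₁| = 0.91381 km/s.
At r₂, v₂ = √(μ/r₂) = 1.16978 km/s.
Transfer-orbit speed at r₂: v_a = √[μ(2/r₂ − 1/a_t)] = 0.615033 km/s.
Second burn Δv₂ = |v₂ − v_a| = 0.55475 km/s.
Δv = Δv₁ + Δv₂ = 0.91381 + 0.55475 = 1.469 km/s.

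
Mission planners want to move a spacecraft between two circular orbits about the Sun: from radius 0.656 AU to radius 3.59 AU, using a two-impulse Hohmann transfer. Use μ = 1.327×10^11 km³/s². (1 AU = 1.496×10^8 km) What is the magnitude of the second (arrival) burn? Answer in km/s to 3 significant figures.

In km: r₁ = 0.656 × 1.496×10^8 = 9.81376×10^7 km; r₂ = 3.59 × 1.496×10^8 = 5.37064×10^8 km.
Semi-major axis of the transfer orbit: a_t = (9.81376×10^7 + 5.37064×10^8)/2 = 3.176008×10^8 km.
Circular speed at r = 5.37064×10^8 km: v_c = √(μ/r) = 15.719 km/s.
Transfer-orbit speed at the same r (vis-viva, a = a_t): v_t = √[μ(2/r − 1/a_t)] = 8.7377 km/s.
Δv₂ = |v_t − v_c| = |8.7377 − 15.719| = 6.981 km/s.

Δv₂ = 6.98 km/s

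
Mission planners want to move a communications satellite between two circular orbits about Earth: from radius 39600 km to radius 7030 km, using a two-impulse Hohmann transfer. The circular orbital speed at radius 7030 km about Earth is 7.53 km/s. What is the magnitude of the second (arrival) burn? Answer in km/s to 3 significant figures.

Δv₂ = 2.28 km/s

From the circular-orbit relation v² = μ/r at r = 7030 km: μ = v²r = (7.53)² × 7030 = 3.98607×10^5 km³/s².
Semi-major axis of the transfer orbit: a_t = (39600 + 7030)/2 = 23315 km.
On the circular orbit at r = 7030 km, v_c = √(μ/r) = 7.530 km/s.
Vis-viva on the transfer ellipse at r = 7030 km gives v_t = √[μ(2/r − 1/a_t)] = 9.814 km/s.
Δv₂ = |v_t − v_c| = |9.814 − 7.530| = 2.284 km/s.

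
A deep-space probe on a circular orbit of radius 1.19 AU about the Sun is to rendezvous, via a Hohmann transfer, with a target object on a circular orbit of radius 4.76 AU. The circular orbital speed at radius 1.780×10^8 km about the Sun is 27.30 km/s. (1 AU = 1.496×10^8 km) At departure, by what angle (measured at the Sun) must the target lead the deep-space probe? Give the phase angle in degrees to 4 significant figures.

From the circular-orbit relation v² = μ/r at r = 1.780×10^8 km: μ = v²r = (27.30)² × 1.780×10^8 = 1.32662×10^11 km³/s².
In km: r₁ = 1.19 × 1.496×10^8 = 1.78024×10^8 km; r₂ = 4.76 × 1.496×10^8 = 7.12096×10^8 km.
Transfer-ellipse semi-major axis a_t = (r₁ + r₂)/2 = (1.78024×10^8 + 7.12096×10^8)/2 = 4.4506×10^8 km.
The half-period of the transfer ellipse is t = π√(a_t³/μ) = 8.09851×10^7 s.
Target angular speed ω₂ = √(μ/r₂³) = 1.91675×10^-8 rad/s.
Angle swept by the target during transfer: ω₂·t = 1.5523 rad = 88.94°.
Arrival is 180° from departure on the ellipse, so φ = 180° − 88.94° = 91.06°.

φ = 91.06°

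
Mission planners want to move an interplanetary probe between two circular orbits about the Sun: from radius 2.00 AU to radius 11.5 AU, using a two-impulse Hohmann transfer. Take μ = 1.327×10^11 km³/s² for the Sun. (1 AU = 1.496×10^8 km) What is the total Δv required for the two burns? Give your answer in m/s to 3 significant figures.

In km: r₁ = 2.00 × 1.496×10^8 = 2.992×10^8 km; r₂ = 11.5 × 1.496×10^8 = 1.7204×10^9 km.
The Hohmann ellipse has a_t = (r₁ + r₂)/2 = 1.0098×10^9 km.
Circular speed at r₁: v₁ = √(μ/r₁) = √(1.327×10^11/2.992×10^8) = 21.060 km/s.
Transfer-orbit speed at r₁ (v² = μ(2/r − 1/a)): v_p = √[μ(2/r₁ − 1/a_t)] = 27.489 km/s.
First burn Δv₁ = |v_p − v₁| = 6.429 km/s.
At r₂, v₂ = √(μ/r₂) = 8.783 km/s.
Transfer-orbit speed at r₂: v_a = √[μ(2/r₂ − 1/a_t)] = 4.781 km/s.
Second burn Δv₂ = |v₂ − v_a| = 4.002 km/s.
Δv = Δv₁ + Δv₂ = 6.429 + 4.002 = 10.43 km/s.

Δv = 10400 m/s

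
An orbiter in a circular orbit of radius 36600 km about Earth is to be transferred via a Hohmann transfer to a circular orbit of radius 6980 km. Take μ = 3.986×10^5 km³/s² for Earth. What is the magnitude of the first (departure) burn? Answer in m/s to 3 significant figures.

Δv₁ = 1430 m/s

The Hohmann ellipse has a_t = (r₁ + r₂)/2 = 21790 km.
Circular speed at r = 36600 km: v_c = √(μ/r) = 3.300 km/s.
Vis-viva on the transfer ellipse at r = 36600 km gives v_t = √[μ(2/r − 1/a_t)] = 1.868 km/s.
Δv₁ = |v_t − v_c| = |1.868 − 3.300| = 1.432 km/s.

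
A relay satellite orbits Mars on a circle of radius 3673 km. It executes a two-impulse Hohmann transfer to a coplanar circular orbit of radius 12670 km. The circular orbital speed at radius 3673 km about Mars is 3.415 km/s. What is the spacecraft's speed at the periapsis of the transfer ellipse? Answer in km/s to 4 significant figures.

From the circular-orbit relation v² = μ/r at r = 3673 km: μ = v²r = (3.415)² × 3673 = 42835.4 km³/s².
Transfer-ellipse semi-major axis a_t = (r₁ + r₂)/2 = (3673 + 12670)/2 = 8171.5 km.
At periapsis, r = 3673 km.
Applying v² = μ(2/r − 1/a_t): v = 4.252 km/s.

v = 4.252 km/s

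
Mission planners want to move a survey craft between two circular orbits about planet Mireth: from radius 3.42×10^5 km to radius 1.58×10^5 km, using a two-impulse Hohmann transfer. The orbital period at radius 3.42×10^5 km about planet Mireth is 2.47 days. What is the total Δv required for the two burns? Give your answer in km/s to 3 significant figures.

Δv = 4.58 km/s

From Kepler's third law T² = 4π²r³/μ at r = 3.42×10^5 km, T = 2.47 days = 2.47 × 86400 s = 2.13408×10^5 s: μ = 4π²r³/T² = 3.46750×10^7 km³/s².
The Hohmann ellipse has a_t = (r₁ + r₂)/2 = 2.500×10^5 km.
Circular speed at r₁: v₁ = √(μ/r₁) = √(3.46750×10^7/3.420×10^5) = 10.069 km/s.
Transfer-orbit speed at r₁ (vis-viva): v_a = √[μ(2/r₁ − 1/a_t)] = 8.0049 km/s.
First burn Δv₁ = |v_a − v₁| = 2.064 km/s.
At r₂, v₂ = √(μ/r₂) = 14.814 km/s.
Transfer-orbit speed at r₂: v_p = √[μ(2/r₂ − 1/a_t)] = 17.327 km/s.
Second burn Δv₂ = |v₂ − v_p| = 2.513 km/s.
Δv = Δv₁ + Δv₂ = 2.064 + 2.513 = 4.577 km/s.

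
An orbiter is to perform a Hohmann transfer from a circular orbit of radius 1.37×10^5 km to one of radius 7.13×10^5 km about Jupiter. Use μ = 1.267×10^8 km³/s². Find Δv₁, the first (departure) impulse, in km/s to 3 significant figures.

Δv₁ = 8.98 km/s

Transfer-ellipse semi-major axis a_t = (r₁ + r₂)/2 = (1.370×10^5 + 7.130×10^5)/2 = 4.250×10^5 km.
Circular speed at r = 1.370×10^5 km: v_c = √(μ/r) = 30.411 km/s.
Transfer-orbit speed at the same r (vis-viva, a = a_t): v_t = √[μ(2/r − 1/a_t)] = 39.389 km/s.
Δv₁ = |v_t − v_c| = |39.389 − 30.411| = 8.978 km/s.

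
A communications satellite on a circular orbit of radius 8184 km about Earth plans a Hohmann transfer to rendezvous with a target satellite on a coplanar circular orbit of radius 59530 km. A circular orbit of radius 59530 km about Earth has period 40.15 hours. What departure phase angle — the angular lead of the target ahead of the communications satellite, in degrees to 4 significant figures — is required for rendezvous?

φ = 102.8°

From Kepler's third law T² = 4π²r³/μ at r = 59530 km, T = 40.15 hours = 40.15 × 3600 s = 1.4454×10^5 s: μ = 4π²r³/T² = 3.98650×10^5 km³/s².
Transfer-ellipse semi-major axis a_t = (r₁ + r₂)/2 = (8184 + 59530)/2 = 33857 km.
Transfer time t = π√(a_t³/μ) = 30997.5 s.
The target's mean motion on its circular orbit is ω₂ = √(μ/r₂³) = 4.34702×10^-5 rad/s.
Angle swept by the target during transfer: ω₂·t = 1.34747 rad = 77.20°.
Arrival is 180° from departure on the ellipse, so φ = 180° − 77.20° = 102.8°.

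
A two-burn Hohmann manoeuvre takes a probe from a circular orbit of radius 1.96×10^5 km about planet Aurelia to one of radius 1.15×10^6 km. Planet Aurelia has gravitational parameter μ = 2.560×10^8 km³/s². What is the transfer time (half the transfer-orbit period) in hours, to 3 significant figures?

t = 30.1 hours

Semi-major axis of the transfer orbit: a_t = (1.960×10^5 + 1.150×10^6)/2 = 6.730×10^5 km.
Transfer time t = π√(a_t³/μ) = π√((6.730×10^5)³ / 2.560×10^8) = 1.084×10^5 s.
Converting: 1.084×10^5 s ÷ 3600 s/hour = 30.1 hours.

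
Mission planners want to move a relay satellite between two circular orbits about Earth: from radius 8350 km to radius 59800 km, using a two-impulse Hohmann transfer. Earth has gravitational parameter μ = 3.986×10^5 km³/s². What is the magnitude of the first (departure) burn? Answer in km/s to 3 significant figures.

Δv₁ = 2.24 km/s

The Hohmann ellipse has a_t = (r₁ + r₂)/2 = 34075 km.
Circular speed at r = 8350 km: v_c = √(μ/r) = 6.909 km/s.
Transfer-orbit speed at the same r (vis-viva, a = a_t): v_t = √[μ(2/r − 1/a_t)] = 9.153 km/s.
Δv₁ = |v_t − v_c| = |9.153 − 6.909| = 2.244 km/s.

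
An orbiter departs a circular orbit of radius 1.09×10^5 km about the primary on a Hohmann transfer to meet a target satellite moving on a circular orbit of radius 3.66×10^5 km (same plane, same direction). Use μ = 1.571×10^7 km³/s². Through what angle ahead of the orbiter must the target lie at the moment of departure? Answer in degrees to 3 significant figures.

Semi-major axis of the transfer orbit: a_t = (1.090×10^5 + 3.660×10^5)/2 = 2.375×10^5 km.
The half-period of the transfer ellipse is t = π√(a_t³/μ) = 91740 s.
The target's mean motion on its circular orbit is ω₂ = √(μ/r₂³) = 1.7901×10^-5 rad/s.
Angle swept by the target during transfer: ω₂·t = 1.6422 rad = 94.09°.
Arrival is 180° from departure on the ellipse, so φ = 180° − 94.09° = 85.9°.

φ = 85.9°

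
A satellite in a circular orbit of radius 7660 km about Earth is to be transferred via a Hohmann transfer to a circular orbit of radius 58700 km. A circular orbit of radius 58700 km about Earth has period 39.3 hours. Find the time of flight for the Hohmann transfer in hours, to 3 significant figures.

t = 8.35 hours

From Kepler's third law T² = 4π²r³/μ at r = 58700 km, T = 39.3 hours = 39.3 × 3600 s = 1.4148×10^5 s: μ = 4π²r³/T² = 3.98918×10^5 km³/s².
The Hohmann ellipse has a_t = (r₁ + r₂)/2 = 33180 km.
Transfer time t = π√(a_t³/μ) = π√((33180)³ / 3.98918×10^5) = 30060 s.
Converting: 30060 s ÷ 3600 s/hour = 8.35 hours.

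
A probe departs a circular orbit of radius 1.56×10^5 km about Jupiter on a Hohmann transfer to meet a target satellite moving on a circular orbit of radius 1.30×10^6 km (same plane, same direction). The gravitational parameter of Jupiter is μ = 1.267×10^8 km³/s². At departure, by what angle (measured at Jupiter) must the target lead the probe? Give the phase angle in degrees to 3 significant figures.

Semi-major axis of the transfer orbit: a_t = (1.560×10^5 + 1.300×10^6)/2 = 7.280×10^5 km.
Transfer time t = π√(a_t³/μ) = 1.7336×10^5 s.
The target's mean motion on its circular orbit is ω₂ = √(μ/r₂³) = 7.5940×10^-6 rad/s.
Angle swept by the target during transfer: ω₂·t = 1.3165 rad = 75.43°.
Arrival is 180° from departure on the ellipse, so φ = 180° − 75.43° = 105°.

φ = 105°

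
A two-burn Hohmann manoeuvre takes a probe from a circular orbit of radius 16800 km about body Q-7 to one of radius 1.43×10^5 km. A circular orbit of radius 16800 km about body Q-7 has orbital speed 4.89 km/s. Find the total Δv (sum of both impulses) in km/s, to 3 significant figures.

Δv = 2.56 km/s

From the circular-orbit relation v² = μ/r at r = 16800 km: μ = v²r = (4.89)² × 16800 = 4.01723×10^5 km³/s².
Semi-major axis of the transfer orbit: a_t = (16800 + 1.430×10^5)/2 = 79900 km.
At r₁ the circular-orbit speed is v₁ = √(μ/r₁) = 4.8900 km/s.
On the transfer ellipse at r₁, v² = μ(2/r − 1/a) gives v_p = √[μ(2/r₁ − 1/a_t)] = 6.5419 km/s.
First burn Δv₁ = |v_p − v₁| = 1.6519 km/s.
Circular speed at r₂: v₂ = √(μ/r₂) = 1.67608 km/s.
Transfer-orbit speed at r₂: v_a = √[μ(2/r₂ − 1/a_t)] = 0.768558 km/s.
Second burn Δv₂ = |v₂ − v_a| = 0.90752 km/s.
Δv = Δv₁ + Δv₂ = 1.6519 + 0.90752 = 2.559 km/s.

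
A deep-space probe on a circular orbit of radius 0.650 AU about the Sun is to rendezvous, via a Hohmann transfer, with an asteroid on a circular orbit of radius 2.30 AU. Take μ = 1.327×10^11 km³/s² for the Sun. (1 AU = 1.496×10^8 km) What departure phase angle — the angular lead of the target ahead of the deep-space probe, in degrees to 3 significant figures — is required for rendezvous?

In km: r₁ = 0.650 × 1.496×10^8 = 9.724×10^7 km; r₂ = 2.30 × 1.496×10^8 = 3.4408×10^8 km.
Semi-major axis of the transfer orbit: a_t = (9.724×10^7 + 3.4408×10^8)/2 = 2.2066×10^8 km.
Transfer time t = π√(a_t³/μ) = 2.8268×10^7 s.
The target's mean motion on its circular orbit is ω₂ = √(μ/r₂³) = 5.7075×10^-8 rad/s.
Angle swept by the target during transfer: ω₂·t = 1.6134 rad = 92.44°.
The deep-space probe traverses 180° on the transfer ellipse, so the target must lead by 180° − 92.44° = 87.6°.

φ = 87.6°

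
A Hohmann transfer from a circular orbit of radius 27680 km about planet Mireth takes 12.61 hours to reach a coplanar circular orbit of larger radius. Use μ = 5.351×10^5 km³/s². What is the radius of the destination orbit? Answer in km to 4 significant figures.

Transfer time t = 12.61 hours = 45396 s, and t = π√(a_t³/μ).
So a_t = (μ t²/π²)^(1/3) = (5.351×10^5 × (45396)² / π²)^(1/3) = 48164 km.
Since a_t = (r₁ + r₂)/2, r₂ = 2a_t − r₁ = 2×48164 − 27680 = 68648 km.

r₂ = 68650 km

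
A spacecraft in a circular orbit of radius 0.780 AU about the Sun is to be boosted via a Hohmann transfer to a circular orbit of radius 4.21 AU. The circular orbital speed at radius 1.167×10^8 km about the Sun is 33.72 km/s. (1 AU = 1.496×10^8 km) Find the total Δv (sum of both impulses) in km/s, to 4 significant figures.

From the circular-orbit relation v² = μ/r at r = 1.167×10^8 km: μ = v²r = (33.72)² × 1.167×10^8 = 1.32692×10^11 km³/s².
In km: r₁ = 0.780 × 1.496×10^8 = 1.16688×10^8 km; r₂ = 4.21 × 1.496×10^8 = 6.29816×10^8 km.
Semi-major axis of the transfer orbit: a_t = (1.16688×10^8 + 6.29816×10^8)/2 = 3.73252×10^8 km.
Circular speed at r₁: v₁ = √(μ/r₁) = √(1.32692×10^11/1.16688×10^8) = 33.72 km/s.
Transfer-orbit speed at r₁ (vis-viva): v_p = √[μ(2/r₁ − 1/a_t)] = 43.80 km/s.
First burn Δv₁ = |v_p − v₁| = 10.08 km/s.
At r₂, v₂ = √(μ/r₂) = 14.515 km/s.
Transfer-orbit speed at r₂: v_a = √[μ(2/r₂ − 1/a_t)] = 8.1157 km/s.
Second burn Δv₂ = |v₂ − v_a| = 6.399 km/s.
Total Δv = Δv₁ + Δv₂ = 16.48 km/s.

Δv = 16.48 km/s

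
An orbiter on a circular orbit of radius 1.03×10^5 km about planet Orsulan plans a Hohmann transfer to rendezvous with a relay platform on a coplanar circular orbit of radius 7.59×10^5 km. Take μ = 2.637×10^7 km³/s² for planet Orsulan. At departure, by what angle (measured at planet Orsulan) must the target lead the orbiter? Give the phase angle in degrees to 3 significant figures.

The Hohmann ellipse has a_t = (r₁ + r₂)/2 = 4.310×10^5 km.
Transfer time t = π√(a_t³/μ) = 1.731×10^5 s.
The target's mean motion on its circular orbit is ω₂ = √(μ/r₂³) = 7.766×10^-6 rad/s.
Angle swept by the target during transfer: ω₂·t = 1.3443 rad = 77.02°.
Arrival is 180° from departure on the ellipse, so φ = 180° − 77.02° = 103°.

φ = 103°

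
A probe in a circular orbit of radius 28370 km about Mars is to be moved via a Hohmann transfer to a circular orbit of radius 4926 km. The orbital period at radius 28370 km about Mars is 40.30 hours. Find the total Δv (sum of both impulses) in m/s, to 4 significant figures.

From Kepler's third law T² = 4π²r³/μ at r = 28370 km, T = 40.30 hours = 40.30 × 3600 s = 1.4508×10^5 s: μ = 4π²r³/T² = 42827.5 km³/s².
The Hohmann ellipse has a_t = (r₁ + r₂)/2 = 16648 km.
Circular speed at r₁: v₁ = √(μ/r₁) = √(42827.5/28370) = 1.22866 km/s.
Transfer-orbit speed at r₁ (v² = μ(2/r − 1/a)): v_a = √[μ(2/r₁ − 1/a_t)] = 0.668341 km/s.
First burn Δv₁ = |v_a − v₁| = 0.5603 km/s.
At r₂, v₂ = √(μ/r₂) = 2.9486 km/s.
Transfer-orbit speed at r₂: v_p = √[μ(2/r₂ − 1/a_t)] = 3.8491 km/s.
Second burn Δv₂ = |v₂ − v_p| = 0.9005 km/s.
Δv = Δv₁ + Δv₂ = 0.5603 + 0.9005 = 1.461 km/s.

Δv = 1461 m/s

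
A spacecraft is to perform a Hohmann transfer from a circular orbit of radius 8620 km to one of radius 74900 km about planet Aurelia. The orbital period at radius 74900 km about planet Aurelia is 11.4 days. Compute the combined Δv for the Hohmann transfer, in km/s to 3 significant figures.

From Kepler's third law T² = 4π²r³/μ at r = 74900 km, T = 11.4 days = 11.4 × 86400 s = 9.8496×10^5 s: μ = 4π²r³/T² = 17098.9 km³/s².
The Hohmann ellipse has a_t = (r₁ + r₂)/2 = 41760 km.
At r₁ the circular-orbit speed is v₁ = √(μ/r₁) = 1.4084 km/s.
Transfer-orbit speed at r₁ (v² = μ(2/r − 1/a)): v_p = √[μ(2/r₁ − 1/a_t)] = 1.8862 km/s.
First burn Δv₁ = |v_p − v₁| = 0.4778 km/s.
At r₂, v₂ = √(μ/r₂) = 0.4778 km/s.
Transfer-orbit speed at r₂: v_a = √[μ(2/r₂ − 1/a_t)] = 0.2171 km/s.
Second burn Δv₂ = |v₂ − v_a| = 0.2607 km/s.
Total Δv = Δv₁ + Δv₂ = 0.7385 km/s.

Δv = 0.739 km/s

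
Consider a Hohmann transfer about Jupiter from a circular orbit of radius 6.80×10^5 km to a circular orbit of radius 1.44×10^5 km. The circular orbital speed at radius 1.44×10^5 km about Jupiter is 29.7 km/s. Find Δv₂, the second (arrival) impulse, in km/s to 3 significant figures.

Δv₂ = 8.46 km/s

From the circular-orbit relation v² = μ/r at r = 1.44×10^5 km: μ = v²r = (29.7)² × 1.44×10^5 = 1.27021×10^8 km³/s².
Transfer-ellipse semi-major axis a_t = (r₁ + r₂)/2 = (6.800×10^5 + 1.440×10^5)/2 = 4.120×10^5 km.
Circular speed at r = 1.440×10^5 km: v_c = √(μ/r) = 29.700 km/s.
Vis-viva on the transfer ellipse at r = 1.440×10^5 km gives v_t = √[μ(2/r − 1/a_t)] = 38.156 km/s.
Δv₂ = |v_t − v_c| = |38.156 − 29.700| = 8.456 km/s.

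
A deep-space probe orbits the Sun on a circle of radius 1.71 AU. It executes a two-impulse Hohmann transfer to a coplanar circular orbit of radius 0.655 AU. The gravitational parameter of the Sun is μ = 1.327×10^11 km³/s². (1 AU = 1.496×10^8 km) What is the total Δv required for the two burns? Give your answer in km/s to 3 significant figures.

In km: r₁ = 1.71 × 1.496×10^8 = 2.55816×10^8 km; r₂ = 0.655 × 1.496×10^8 = 9.7988×10^7 km.
Transfer-ellipse semi-major axis a_t = (r₁ + r₂)/2 = (2.55816×10^8 + 9.7988×10^7)/2 = 1.76902×10^8 km.
Circular speed at r₁: v₁ = √(μ/r₁) = √(1.327×10^11/2.55816×10^8) = 22.776 km/s.
On the transfer ellipse at r₁, v² = μ(2/r − 1/a) gives v_a = √[μ(2/r₁ − 1/a_t)] = 16.951 km/s.
First burn Δv₁ = |v_a − v₁| = 5.825 km/s.
Circular speed at r₂: v₂ = √(μ/r₂) = 36.800 km/s.
Transfer-orbit speed at r₂: v_p = √[μ(2/r₂ − 1/a_t)] = 44.253 km/s.
Second burn Δv₂ = |v₂ − v_p| = 7.453 km/s.
Total Δv = Δv₁ + Δv₂ = 13.28 km/s.

Δv = 13.3 km/s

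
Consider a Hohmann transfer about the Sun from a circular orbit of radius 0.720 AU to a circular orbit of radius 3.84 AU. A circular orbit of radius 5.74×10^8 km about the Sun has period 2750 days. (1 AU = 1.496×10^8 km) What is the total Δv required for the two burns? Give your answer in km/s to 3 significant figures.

Δv = 17.1 km/s

From Kepler's third law T² = 4π²r³/μ at r = 5.74×10^8 km, T = 2750 days = 2750 × 86400 s = 2.376×10^8 s: μ = 4π²r³/T² = 1.32252×10^11 km³/s².
In km: r₁ = 0.720 × 1.496×10^8 = 1.07712×10^8 km; r₂ = 3.84 × 1.496×10^8 = 5.74464×10^8 km.
The Hohmann ellipse has a_t = (r₁ + r₂)/2 = 3.41088×10^8 km.
Circular speed at r₁: v₁ = √(μ/r₁) = √(1.32252×10^11/1.07712×10^8) = 35.04 km/s.
Transfer-orbit speed at r₁ (vis-viva): v_p = √[μ(2/r₁ − 1/a_t)] = 45.47 km/s.
First burn Δv₁ = |v_p − v₁| = 10.43 km/s.
Circular speed at r₂: v₂ = √(μ/r₂) = 15.1729 km/s.
Transfer-orbit speed at r₂: v_a = √[μ(2/r₂ − 1/a_t)] = 8.52646 km/s.
Second burn Δv₂ = |v₂ − v_a| = 6.646 km/s.
Δv = Δv₁ + Δv₂ = 10.43 + 6.646 = 17.08 km/s.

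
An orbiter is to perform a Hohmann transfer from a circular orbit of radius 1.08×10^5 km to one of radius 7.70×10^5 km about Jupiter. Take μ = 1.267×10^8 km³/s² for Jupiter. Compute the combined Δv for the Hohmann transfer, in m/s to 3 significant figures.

The Hohmann ellipse has a_t = (r₁ + r₂)/2 = 4.390×10^5 km.
Circular speed at r₁: v₁ = √(μ/r₁) = √(1.267×10^8/1.080×10^5) = 34.25 km/s.
On the transfer ellipse at r₁, vis-viva equation gives v_p = √[μ(2/r₁ − 1/a_t)] = 45.36 km/s.
First burn Δv₁ = |v_p − v₁| = 11.110 km/s.
Circular speed at r₂: v₂ = √(μ/r₂) = 12.8275 km/s.
Transfer-orbit speed at r₂: v_a = √[μ(2/r₂ − 1/a_t)] = 6.36242 km/s.
Second burn Δv₂ = |v₂ − v_a| = 6.4651 km/s.
Δv = Δv₁ + Δv₂ = 11.110 + 6.4651 = 17.58 km/s.

Δv = 17600 m/s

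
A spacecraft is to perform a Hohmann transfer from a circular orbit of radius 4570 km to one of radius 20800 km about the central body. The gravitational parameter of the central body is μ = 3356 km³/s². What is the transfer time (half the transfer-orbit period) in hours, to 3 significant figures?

t = 21.5 hours

Semi-major axis of the transfer orbit: a_t = (4570 + 20800)/2 = 12685 km.
Half the transfer-orbit period gives t = π√(a_t³/μ) = 77480 s.
Converting: 77480 s ÷ 3600 s/hour = 21.5 hours.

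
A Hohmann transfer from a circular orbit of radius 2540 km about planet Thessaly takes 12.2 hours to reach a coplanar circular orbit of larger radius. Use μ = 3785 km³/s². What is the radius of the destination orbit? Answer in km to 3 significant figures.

Transfer time t = 12.2 hours = 43920 s, and t = π√(a_t³/μ).
So a_t = (μ t²/π²)^(1/3) = (3785 × (43920)² / π²)^(1/3) = 9044.1 km.
Since a_t = (r₁ + r₂)/2, r₂ = 2a_t − r₁ = 2×9044.1 − 2540 = 15548.2 km.

r₂ = 15500 km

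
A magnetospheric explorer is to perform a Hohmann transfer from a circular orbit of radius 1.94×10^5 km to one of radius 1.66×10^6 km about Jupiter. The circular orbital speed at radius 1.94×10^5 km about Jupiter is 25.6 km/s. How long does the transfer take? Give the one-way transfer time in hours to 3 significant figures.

t = 69.1 hours

From the circular-orbit relation v² = μ/r at r = 1.94×10^5 km: μ = v²r = (25.6)² × 1.94×10^5 = 1.27140×10^8 km³/s².
The Hohmann ellipse has a_t = (r₁ + r₂)/2 = 9.270×10^5 km.
By Kepler's third law the transfer-orbit period is T = 2π√(a_t³/μ), so t = T/2 = 2.487×10^5 s.
Converting: 2.487×10^5 s ÷ 3600 s/hour = 69.1 hours.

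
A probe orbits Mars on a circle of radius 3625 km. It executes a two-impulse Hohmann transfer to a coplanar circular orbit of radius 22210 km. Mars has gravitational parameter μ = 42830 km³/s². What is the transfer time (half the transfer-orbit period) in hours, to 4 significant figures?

Semi-major axis of the transfer orbit: a_t = (3625 + 22210)/2 = 12917.5 km.
Transfer time t = π√(a_t³/μ) = π√((12917.5)³ / 42830) = 22287 s.
Converting: 22287 s ÷ 3600 s/hour = 6.191 hours.

t = 6.191 hours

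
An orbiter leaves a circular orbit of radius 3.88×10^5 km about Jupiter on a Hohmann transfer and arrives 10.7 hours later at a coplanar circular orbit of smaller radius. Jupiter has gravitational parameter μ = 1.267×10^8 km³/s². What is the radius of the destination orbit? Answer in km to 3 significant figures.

r₂ = 1.46×10^5 km

Transfer time t = 10.7 hours = 38520 s, and t = π√(a_t³/μ).
So a_t = (μ t²/π²)^(1/3) = (1.267×10^8 × (38520)² / π²)^(1/3) = 2.6706×10^5 km.
Since a_t = (r₁ + r₂)/2, r₂ = 2a_t − r₁ = 2×2.6706×10^5 − 3.880×10^5 = 1.4612×10^5 km.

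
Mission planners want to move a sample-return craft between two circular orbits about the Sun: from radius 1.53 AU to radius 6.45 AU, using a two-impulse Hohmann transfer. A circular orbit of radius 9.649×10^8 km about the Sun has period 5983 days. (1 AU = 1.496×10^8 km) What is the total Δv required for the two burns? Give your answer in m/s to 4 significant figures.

Δv = 11000 m/s

From Kepler's third law T² = 4π²r³/μ at r = 9.649×10^8 km, T = 5983 days = 5983 × 86400 s = 5.169312×10^8 s: μ = 4π²r³/T² = 1.32721×10^11 km³/s².
In km: r₁ = 1.53 × 1.496×10^8 = 2.28888×10^8 km; r₂ = 6.45 × 1.496×10^8 = 9.6492×10^8 km.
Semi-major axis of the transfer orbit: a_t = (2.28888×10^8 + 9.6492×10^8)/2 = 5.96904×10^8 km.
Circular speed at r₁: v₁ = √(μ/r₁) = √(1.32721×10^11/2.28888×10^8) = 24.080 km/s.
Transfer-orbit speed at r₁ (vis-viva): v_p = √[μ(2/r₁ − 1/a_t)] = 30.616 km/s.
First burn Δv₁ = |v_p − v₁| = 6.536 km/s.
Circular speed at r₂: v₂ = √(μ/r₂) = 11.7280 km/s.
Transfer-orbit speed at r₂: v_a = √[μ(2/r₂ − 1/a_t)] = 7.26247 km/s.
Second burn Δv₂ = |v₂ − v_a| = 4.466 km/s.
Δv = Δv₁ + Δv₂ = 6.536 + 4.466 = 11.00 km/s.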